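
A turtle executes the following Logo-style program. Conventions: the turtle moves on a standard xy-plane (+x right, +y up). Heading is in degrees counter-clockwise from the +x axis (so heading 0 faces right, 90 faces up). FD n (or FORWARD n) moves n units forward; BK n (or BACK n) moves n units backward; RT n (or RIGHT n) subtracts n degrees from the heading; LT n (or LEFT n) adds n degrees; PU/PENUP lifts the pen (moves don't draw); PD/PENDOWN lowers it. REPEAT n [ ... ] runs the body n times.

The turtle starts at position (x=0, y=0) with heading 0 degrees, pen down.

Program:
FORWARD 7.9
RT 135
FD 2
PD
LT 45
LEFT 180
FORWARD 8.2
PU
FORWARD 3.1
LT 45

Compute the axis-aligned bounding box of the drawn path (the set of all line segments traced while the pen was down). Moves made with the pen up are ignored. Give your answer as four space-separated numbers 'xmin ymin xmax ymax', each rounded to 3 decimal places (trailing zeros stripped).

Answer: 0 -1.414 7.9 6.786

Derivation:
Executing turtle program step by step:
Start: pos=(0,0), heading=0, pen down
FD 7.9: (0,0) -> (7.9,0) [heading=0, draw]
RT 135: heading 0 -> 225
FD 2: (7.9,0) -> (6.486,-1.414) [heading=225, draw]
PD: pen down
LT 45: heading 225 -> 270
LT 180: heading 270 -> 90
FD 8.2: (6.486,-1.414) -> (6.486,6.786) [heading=90, draw]
PU: pen up
FD 3.1: (6.486,6.786) -> (6.486,9.886) [heading=90, move]
LT 45: heading 90 -> 135
Final: pos=(6.486,9.886), heading=135, 3 segment(s) drawn

Segment endpoints: x in {0, 6.486, 6.486, 7.9}, y in {-1.414, 0, 6.786}
xmin=0, ymin=-1.414, xmax=7.9, ymax=6.786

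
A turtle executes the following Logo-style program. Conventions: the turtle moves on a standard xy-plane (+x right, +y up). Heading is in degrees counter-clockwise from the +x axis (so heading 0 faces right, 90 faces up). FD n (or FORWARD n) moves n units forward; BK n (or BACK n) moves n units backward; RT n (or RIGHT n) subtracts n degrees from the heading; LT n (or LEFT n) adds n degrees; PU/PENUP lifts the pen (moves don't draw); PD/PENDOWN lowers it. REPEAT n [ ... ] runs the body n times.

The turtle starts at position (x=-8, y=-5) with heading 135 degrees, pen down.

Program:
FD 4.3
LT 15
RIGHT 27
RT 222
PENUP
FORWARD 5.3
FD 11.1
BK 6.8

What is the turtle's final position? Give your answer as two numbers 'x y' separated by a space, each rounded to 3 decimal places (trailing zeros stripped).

Executing turtle program step by step:
Start: pos=(-8,-5), heading=135, pen down
FD 4.3: (-8,-5) -> (-11.041,-1.959) [heading=135, draw]
LT 15: heading 135 -> 150
RT 27: heading 150 -> 123
RT 222: heading 123 -> 261
PU: pen up
FD 5.3: (-11.041,-1.959) -> (-11.87,-7.194) [heading=261, move]
FD 11.1: (-11.87,-7.194) -> (-13.606,-18.158) [heading=261, move]
BK 6.8: (-13.606,-18.158) -> (-12.542,-11.441) [heading=261, move]
Final: pos=(-12.542,-11.441), heading=261, 1 segment(s) drawn

Answer: -12.542 -11.441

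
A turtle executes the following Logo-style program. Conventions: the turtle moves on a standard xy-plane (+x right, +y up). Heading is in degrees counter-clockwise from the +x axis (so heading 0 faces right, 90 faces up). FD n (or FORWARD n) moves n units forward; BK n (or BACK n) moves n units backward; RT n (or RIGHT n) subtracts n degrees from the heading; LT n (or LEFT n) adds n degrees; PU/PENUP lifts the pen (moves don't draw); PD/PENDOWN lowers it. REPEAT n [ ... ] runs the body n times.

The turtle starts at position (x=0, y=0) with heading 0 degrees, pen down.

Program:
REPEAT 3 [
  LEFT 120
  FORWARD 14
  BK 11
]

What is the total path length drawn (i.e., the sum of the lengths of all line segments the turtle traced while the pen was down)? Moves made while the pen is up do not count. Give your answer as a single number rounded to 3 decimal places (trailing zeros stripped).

Executing turtle program step by step:
Start: pos=(0,0), heading=0, pen down
REPEAT 3 [
  -- iteration 1/3 --
  LT 120: heading 0 -> 120
  FD 14: (0,0) -> (-7,12.124) [heading=120, draw]
  BK 11: (-7,12.124) -> (-1.5,2.598) [heading=120, draw]
  -- iteration 2/3 --
  LT 120: heading 120 -> 240
  FD 14: (-1.5,2.598) -> (-8.5,-9.526) [heading=240, draw]
  BK 11: (-8.5,-9.526) -> (-3,0) [heading=240, draw]
  -- iteration 3/3 --
  LT 120: heading 240 -> 0
  FD 14: (-3,0) -> (11,0) [heading=0, draw]
  BK 11: (11,0) -> (0,0) [heading=0, draw]
]
Final: pos=(0,0), heading=0, 6 segment(s) drawn

Segment lengths:
  seg 1: (0,0) -> (-7,12.124), length = 14
  seg 2: (-7,12.124) -> (-1.5,2.598), length = 11
  seg 3: (-1.5,2.598) -> (-8.5,-9.526), length = 14
  seg 4: (-8.5,-9.526) -> (-3,0), length = 11
  seg 5: (-3,0) -> (11,0), length = 14
  seg 6: (11,0) -> (0,0), length = 11
Total = 75

Answer: 75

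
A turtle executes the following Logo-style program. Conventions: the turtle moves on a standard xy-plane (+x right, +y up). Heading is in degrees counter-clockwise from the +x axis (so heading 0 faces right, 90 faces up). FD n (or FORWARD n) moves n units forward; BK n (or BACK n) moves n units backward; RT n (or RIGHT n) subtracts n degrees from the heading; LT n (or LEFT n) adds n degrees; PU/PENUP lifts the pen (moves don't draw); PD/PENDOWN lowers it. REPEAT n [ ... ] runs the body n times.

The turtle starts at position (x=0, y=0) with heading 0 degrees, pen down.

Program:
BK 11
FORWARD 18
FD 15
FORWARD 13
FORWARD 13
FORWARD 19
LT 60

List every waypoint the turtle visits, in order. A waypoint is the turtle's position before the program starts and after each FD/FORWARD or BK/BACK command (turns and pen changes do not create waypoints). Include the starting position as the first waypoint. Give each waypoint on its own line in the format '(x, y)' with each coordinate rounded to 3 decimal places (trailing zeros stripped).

Answer: (0, 0)
(-11, 0)
(7, 0)
(22, 0)
(35, 0)
(48, 0)
(67, 0)

Derivation:
Executing turtle program step by step:
Start: pos=(0,0), heading=0, pen down
BK 11: (0,0) -> (-11,0) [heading=0, draw]
FD 18: (-11,0) -> (7,0) [heading=0, draw]
FD 15: (7,0) -> (22,0) [heading=0, draw]
FD 13: (22,0) -> (35,0) [heading=0, draw]
FD 13: (35,0) -> (48,0) [heading=0, draw]
FD 19: (48,0) -> (67,0) [heading=0, draw]
LT 60: heading 0 -> 60
Final: pos=(67,0), heading=60, 6 segment(s) drawn
Waypoints (7 total):
(0, 0)
(-11, 0)
(7, 0)
(22, 0)
(35, 0)
(48, 0)
(67, 0)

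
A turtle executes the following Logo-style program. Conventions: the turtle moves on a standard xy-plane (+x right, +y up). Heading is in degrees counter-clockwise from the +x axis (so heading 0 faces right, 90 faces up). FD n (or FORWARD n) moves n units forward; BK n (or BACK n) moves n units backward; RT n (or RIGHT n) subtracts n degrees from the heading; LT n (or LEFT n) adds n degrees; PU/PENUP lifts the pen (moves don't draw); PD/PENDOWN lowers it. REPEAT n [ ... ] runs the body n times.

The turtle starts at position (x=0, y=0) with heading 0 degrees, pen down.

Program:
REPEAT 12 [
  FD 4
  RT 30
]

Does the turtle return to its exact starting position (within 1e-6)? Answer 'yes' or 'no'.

Executing turtle program step by step:
Start: pos=(0,0), heading=0, pen down
REPEAT 12 [
  -- iteration 1/12 --
  FD 4: (0,0) -> (4,0) [heading=0, draw]
  RT 30: heading 0 -> 330
  -- iteration 2/12 --
  FD 4: (4,0) -> (7.464,-2) [heading=330, draw]
  RT 30: heading 330 -> 300
  -- iteration 3/12 --
  FD 4: (7.464,-2) -> (9.464,-5.464) [heading=300, draw]
  RT 30: heading 300 -> 270
  -- iteration 4/12 --
  FD 4: (9.464,-5.464) -> (9.464,-9.464) [heading=270, draw]
  RT 30: heading 270 -> 240
  -- iteration 5/12 --
  FD 4: (9.464,-9.464) -> (7.464,-12.928) [heading=240, draw]
  RT 30: heading 240 -> 210
  -- iteration 6/12 --
  FD 4: (7.464,-12.928) -> (4,-14.928) [heading=210, draw]
  RT 30: heading 210 -> 180
  -- iteration 7/12 --
  FD 4: (4,-14.928) -> (0,-14.928) [heading=180, draw]
  RT 30: heading 180 -> 150
  -- iteration 8/12 --
  FD 4: (0,-14.928) -> (-3.464,-12.928) [heading=150, draw]
  RT 30: heading 150 -> 120
  -- iteration 9/12 --
  FD 4: (-3.464,-12.928) -> (-5.464,-9.464) [heading=120, draw]
  RT 30: heading 120 -> 90
  -- iteration 10/12 --
  FD 4: (-5.464,-9.464) -> (-5.464,-5.464) [heading=90, draw]
  RT 30: heading 90 -> 60
  -- iteration 11/12 --
  FD 4: (-5.464,-5.464) -> (-3.464,-2) [heading=60, draw]
  RT 30: heading 60 -> 30
  -- iteration 12/12 --
  FD 4: (-3.464,-2) -> (0,0) [heading=30, draw]
  RT 30: heading 30 -> 0
]
Final: pos=(0,0), heading=0, 12 segment(s) drawn

Start position: (0, 0)
Final position: (0, 0)
Distance = 0; < 1e-6 -> CLOSED

Answer: yes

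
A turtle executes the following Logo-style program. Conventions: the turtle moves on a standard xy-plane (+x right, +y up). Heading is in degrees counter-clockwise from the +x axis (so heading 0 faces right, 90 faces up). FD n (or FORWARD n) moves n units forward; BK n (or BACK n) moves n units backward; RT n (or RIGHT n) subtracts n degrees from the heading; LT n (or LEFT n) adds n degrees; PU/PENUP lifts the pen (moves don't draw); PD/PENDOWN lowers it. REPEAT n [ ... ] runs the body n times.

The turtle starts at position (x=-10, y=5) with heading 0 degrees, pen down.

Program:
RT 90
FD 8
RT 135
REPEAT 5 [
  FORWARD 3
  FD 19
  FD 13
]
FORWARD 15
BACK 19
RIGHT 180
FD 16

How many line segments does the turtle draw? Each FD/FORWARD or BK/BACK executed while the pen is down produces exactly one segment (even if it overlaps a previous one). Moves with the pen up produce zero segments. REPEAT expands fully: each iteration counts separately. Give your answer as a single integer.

Answer: 19

Derivation:
Executing turtle program step by step:
Start: pos=(-10,5), heading=0, pen down
RT 90: heading 0 -> 270
FD 8: (-10,5) -> (-10,-3) [heading=270, draw]
RT 135: heading 270 -> 135
REPEAT 5 [
  -- iteration 1/5 --
  FD 3: (-10,-3) -> (-12.121,-0.879) [heading=135, draw]
  FD 19: (-12.121,-0.879) -> (-25.556,12.556) [heading=135, draw]
  FD 13: (-25.556,12.556) -> (-34.749,21.749) [heading=135, draw]
  -- iteration 2/5 --
  FD 3: (-34.749,21.749) -> (-36.87,23.87) [heading=135, draw]
  FD 19: (-36.87,23.87) -> (-50.305,37.305) [heading=135, draw]
  FD 13: (-50.305,37.305) -> (-59.497,46.497) [heading=135, draw]
  -- iteration 3/5 --
  FD 3: (-59.497,46.497) -> (-61.619,48.619) [heading=135, draw]
  FD 19: (-61.619,48.619) -> (-75.054,62.054) [heading=135, draw]
  FD 13: (-75.054,62.054) -> (-84.246,71.246) [heading=135, draw]
  -- iteration 4/5 --
  FD 3: (-84.246,71.246) -> (-86.368,73.368) [heading=135, draw]
  FD 19: (-86.368,73.368) -> (-99.803,86.803) [heading=135, draw]
  FD 13: (-99.803,86.803) -> (-108.995,95.995) [heading=135, draw]
  -- iteration 5/5 --
  FD 3: (-108.995,95.995) -> (-111.116,98.116) [heading=135, draw]
  FD 19: (-111.116,98.116) -> (-124.551,111.551) [heading=135, draw]
  FD 13: (-124.551,111.551) -> (-133.744,120.744) [heading=135, draw]
]
FD 15: (-133.744,120.744) -> (-144.35,131.35) [heading=135, draw]
BK 19: (-144.35,131.35) -> (-130.915,117.915) [heading=135, draw]
RT 180: heading 135 -> 315
FD 16: (-130.915,117.915) -> (-119.602,106.602) [heading=315, draw]
Final: pos=(-119.602,106.602), heading=315, 19 segment(s) drawn
Segments drawn: 19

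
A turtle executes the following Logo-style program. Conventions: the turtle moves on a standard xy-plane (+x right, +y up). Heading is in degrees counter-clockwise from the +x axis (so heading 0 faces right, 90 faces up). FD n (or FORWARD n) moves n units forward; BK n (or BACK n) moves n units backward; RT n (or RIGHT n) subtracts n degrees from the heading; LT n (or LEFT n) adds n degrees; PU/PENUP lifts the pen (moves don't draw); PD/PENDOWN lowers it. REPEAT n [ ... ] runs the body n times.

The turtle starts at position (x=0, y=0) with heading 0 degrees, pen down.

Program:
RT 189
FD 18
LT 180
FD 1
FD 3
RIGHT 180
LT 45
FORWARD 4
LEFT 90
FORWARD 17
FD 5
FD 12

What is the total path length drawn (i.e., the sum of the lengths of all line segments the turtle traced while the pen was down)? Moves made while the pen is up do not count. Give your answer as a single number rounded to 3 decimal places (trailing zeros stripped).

Answer: 60

Derivation:
Executing turtle program step by step:
Start: pos=(0,0), heading=0, pen down
RT 189: heading 0 -> 171
FD 18: (0,0) -> (-17.778,2.816) [heading=171, draw]
LT 180: heading 171 -> 351
FD 1: (-17.778,2.816) -> (-16.791,2.659) [heading=351, draw]
FD 3: (-16.791,2.659) -> (-13.828,2.19) [heading=351, draw]
RT 180: heading 351 -> 171
LT 45: heading 171 -> 216
FD 4: (-13.828,2.19) -> (-17.064,-0.161) [heading=216, draw]
LT 90: heading 216 -> 306
FD 17: (-17.064,-0.161) -> (-7.071,-13.914) [heading=306, draw]
FD 5: (-7.071,-13.914) -> (-4.132,-17.959) [heading=306, draw]
FD 12: (-4.132,-17.959) -> (2.921,-27.668) [heading=306, draw]
Final: pos=(2.921,-27.668), heading=306, 7 segment(s) drawn

Segment lengths:
  seg 1: (0,0) -> (-17.778,2.816), length = 18
  seg 2: (-17.778,2.816) -> (-16.791,2.659), length = 1
  seg 3: (-16.791,2.659) -> (-13.828,2.19), length = 3
  seg 4: (-13.828,2.19) -> (-17.064,-0.161), length = 4
  seg 5: (-17.064,-0.161) -> (-7.071,-13.914), length = 17
  seg 6: (-7.071,-13.914) -> (-4.132,-17.959), length = 5
  seg 7: (-4.132,-17.959) -> (2.921,-27.668), length = 12
Total = 60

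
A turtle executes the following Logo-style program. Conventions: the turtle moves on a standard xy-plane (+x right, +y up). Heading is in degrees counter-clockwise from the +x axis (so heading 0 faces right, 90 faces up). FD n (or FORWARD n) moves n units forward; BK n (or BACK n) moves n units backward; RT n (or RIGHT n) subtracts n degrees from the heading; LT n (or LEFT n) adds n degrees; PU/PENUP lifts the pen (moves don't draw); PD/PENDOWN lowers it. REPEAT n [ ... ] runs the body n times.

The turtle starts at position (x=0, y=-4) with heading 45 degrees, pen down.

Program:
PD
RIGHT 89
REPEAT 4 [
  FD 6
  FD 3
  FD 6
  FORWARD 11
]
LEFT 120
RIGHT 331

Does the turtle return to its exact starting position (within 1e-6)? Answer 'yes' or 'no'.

Answer: no

Derivation:
Executing turtle program step by step:
Start: pos=(0,-4), heading=45, pen down
PD: pen down
RT 89: heading 45 -> 316
REPEAT 4 [
  -- iteration 1/4 --
  FD 6: (0,-4) -> (4.316,-8.168) [heading=316, draw]
  FD 3: (4.316,-8.168) -> (6.474,-10.252) [heading=316, draw]
  FD 6: (6.474,-10.252) -> (10.79,-14.42) [heading=316, draw]
  FD 11: (10.79,-14.42) -> (18.703,-22.061) [heading=316, draw]
  -- iteration 2/4 --
  FD 6: (18.703,-22.061) -> (23.019,-26.229) [heading=316, draw]
  FD 3: (23.019,-26.229) -> (25.177,-28.313) [heading=316, draw]
  FD 6: (25.177,-28.313) -> (29.493,-32.481) [heading=316, draw]
  FD 11: (29.493,-32.481) -> (37.406,-40.122) [heading=316, draw]
  -- iteration 3/4 --
  FD 6: (37.406,-40.122) -> (41.722,-44.29) [heading=316, draw]
  FD 3: (41.722,-44.29) -> (43.88,-46.374) [heading=316, draw]
  FD 6: (43.88,-46.374) -> (48.196,-50.542) [heading=316, draw]
  FD 11: (48.196,-50.542) -> (56.109,-58.183) [heading=316, draw]
  -- iteration 4/4 --
  FD 6: (56.109,-58.183) -> (60.425,-62.351) [heading=316, draw]
  FD 3: (60.425,-62.351) -> (62.583,-64.435) [heading=316, draw]
  FD 6: (62.583,-64.435) -> (66.899,-68.603) [heading=316, draw]
  FD 11: (66.899,-68.603) -> (74.811,-76.244) [heading=316, draw]
]
LT 120: heading 316 -> 76
RT 331: heading 76 -> 105
Final: pos=(74.811,-76.244), heading=105, 16 segment(s) drawn

Start position: (0, -4)
Final position: (74.811, -76.244)
Distance = 104; >= 1e-6 -> NOT closed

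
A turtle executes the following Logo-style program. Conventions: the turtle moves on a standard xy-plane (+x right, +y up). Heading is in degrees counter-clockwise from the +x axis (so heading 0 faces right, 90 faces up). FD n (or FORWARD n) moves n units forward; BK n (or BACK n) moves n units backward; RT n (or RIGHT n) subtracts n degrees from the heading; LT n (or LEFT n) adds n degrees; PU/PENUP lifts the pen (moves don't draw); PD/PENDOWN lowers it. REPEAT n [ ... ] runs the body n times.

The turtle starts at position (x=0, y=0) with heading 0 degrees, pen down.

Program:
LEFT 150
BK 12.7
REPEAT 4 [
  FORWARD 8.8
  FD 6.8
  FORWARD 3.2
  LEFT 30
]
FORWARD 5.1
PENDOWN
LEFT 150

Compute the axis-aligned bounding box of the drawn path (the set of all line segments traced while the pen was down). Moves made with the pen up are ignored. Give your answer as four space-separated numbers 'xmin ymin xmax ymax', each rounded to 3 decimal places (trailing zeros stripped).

Executing turtle program step by step:
Start: pos=(0,0), heading=0, pen down
LT 150: heading 0 -> 150
BK 12.7: (0,0) -> (10.999,-6.35) [heading=150, draw]
REPEAT 4 [
  -- iteration 1/4 --
  FD 8.8: (10.999,-6.35) -> (3.377,-1.95) [heading=150, draw]
  FD 6.8: (3.377,-1.95) -> (-2.511,1.45) [heading=150, draw]
  FD 3.2: (-2.511,1.45) -> (-5.283,3.05) [heading=150, draw]
  LT 30: heading 150 -> 180
  -- iteration 2/4 --
  FD 8.8: (-5.283,3.05) -> (-14.083,3.05) [heading=180, draw]
  FD 6.8: (-14.083,3.05) -> (-20.883,3.05) [heading=180, draw]
  FD 3.2: (-20.883,3.05) -> (-24.083,3.05) [heading=180, draw]
  LT 30: heading 180 -> 210
  -- iteration 3/4 --
  FD 8.8: (-24.083,3.05) -> (-31.704,-1.35) [heading=210, draw]
  FD 6.8: (-31.704,-1.35) -> (-37.593,-4.75) [heading=210, draw]
  FD 3.2: (-37.593,-4.75) -> (-40.364,-6.35) [heading=210, draw]
  LT 30: heading 210 -> 240
  -- iteration 4/4 --
  FD 8.8: (-40.364,-6.35) -> (-44.764,-13.971) [heading=240, draw]
  FD 6.8: (-44.764,-13.971) -> (-48.164,-19.86) [heading=240, draw]
  FD 3.2: (-48.164,-19.86) -> (-49.764,-22.631) [heading=240, draw]
  LT 30: heading 240 -> 270
]
FD 5.1: (-49.764,-22.631) -> (-49.764,-27.731) [heading=270, draw]
PD: pen down
LT 150: heading 270 -> 60
Final: pos=(-49.764,-27.731), heading=60, 14 segment(s) drawn

Segment endpoints: x in {-49.764, -48.164, -44.764, -40.364, -37.593, -31.704, -24.083, -20.883, -14.083, -5.283, -2.511, 0, 3.377, 10.999}, y in {-27.731, -22.631, -19.86, -13.971, -6.35, -6.35, -4.75, -1.95, -1.35, 0, 1.45, 3.05, 3.05, 3.05, 3.05}
xmin=-49.764, ymin=-27.731, xmax=10.999, ymax=3.05

Answer: -49.764 -27.731 10.999 3.05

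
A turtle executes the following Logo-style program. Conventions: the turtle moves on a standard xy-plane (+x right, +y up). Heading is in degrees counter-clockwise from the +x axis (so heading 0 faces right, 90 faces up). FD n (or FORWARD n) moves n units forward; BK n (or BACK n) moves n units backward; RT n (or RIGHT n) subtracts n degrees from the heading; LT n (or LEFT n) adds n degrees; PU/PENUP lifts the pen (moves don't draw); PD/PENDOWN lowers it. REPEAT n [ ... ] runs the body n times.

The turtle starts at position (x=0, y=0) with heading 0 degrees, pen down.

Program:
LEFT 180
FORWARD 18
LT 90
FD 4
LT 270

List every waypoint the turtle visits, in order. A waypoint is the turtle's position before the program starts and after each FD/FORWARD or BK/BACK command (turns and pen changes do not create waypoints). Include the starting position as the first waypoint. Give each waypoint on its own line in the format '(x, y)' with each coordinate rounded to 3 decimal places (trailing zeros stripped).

Executing turtle program step by step:
Start: pos=(0,0), heading=0, pen down
LT 180: heading 0 -> 180
FD 18: (0,0) -> (-18,0) [heading=180, draw]
LT 90: heading 180 -> 270
FD 4: (-18,0) -> (-18,-4) [heading=270, draw]
LT 270: heading 270 -> 180
Final: pos=(-18,-4), heading=180, 2 segment(s) drawn
Waypoints (3 total):
(0, 0)
(-18, 0)
(-18, -4)

Answer: (0, 0)
(-18, 0)
(-18, -4)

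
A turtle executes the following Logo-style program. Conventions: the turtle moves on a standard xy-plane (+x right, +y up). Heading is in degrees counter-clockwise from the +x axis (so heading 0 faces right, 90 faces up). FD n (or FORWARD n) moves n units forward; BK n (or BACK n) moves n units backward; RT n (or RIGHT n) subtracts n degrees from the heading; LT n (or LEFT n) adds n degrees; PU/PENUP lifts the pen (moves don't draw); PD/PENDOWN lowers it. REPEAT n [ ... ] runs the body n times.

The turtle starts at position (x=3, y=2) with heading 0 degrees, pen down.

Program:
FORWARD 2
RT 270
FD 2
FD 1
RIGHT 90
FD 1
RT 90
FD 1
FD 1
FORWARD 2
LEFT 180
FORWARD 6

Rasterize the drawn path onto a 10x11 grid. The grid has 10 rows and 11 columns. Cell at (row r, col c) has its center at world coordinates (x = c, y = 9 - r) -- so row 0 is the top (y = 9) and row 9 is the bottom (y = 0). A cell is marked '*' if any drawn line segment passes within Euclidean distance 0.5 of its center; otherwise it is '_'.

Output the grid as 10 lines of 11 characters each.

Answer: ___________
___________
______*____
______*____
_____**____
_____**____
_____**____
___****____
______*____
___________

Derivation:
Segment 0: (3,2) -> (5,2)
Segment 1: (5,2) -> (5,4)
Segment 2: (5,4) -> (5,5)
Segment 3: (5,5) -> (6,5)
Segment 4: (6,5) -> (6,4)
Segment 5: (6,4) -> (6,3)
Segment 6: (6,3) -> (6,1)
Segment 7: (6,1) -> (6,7)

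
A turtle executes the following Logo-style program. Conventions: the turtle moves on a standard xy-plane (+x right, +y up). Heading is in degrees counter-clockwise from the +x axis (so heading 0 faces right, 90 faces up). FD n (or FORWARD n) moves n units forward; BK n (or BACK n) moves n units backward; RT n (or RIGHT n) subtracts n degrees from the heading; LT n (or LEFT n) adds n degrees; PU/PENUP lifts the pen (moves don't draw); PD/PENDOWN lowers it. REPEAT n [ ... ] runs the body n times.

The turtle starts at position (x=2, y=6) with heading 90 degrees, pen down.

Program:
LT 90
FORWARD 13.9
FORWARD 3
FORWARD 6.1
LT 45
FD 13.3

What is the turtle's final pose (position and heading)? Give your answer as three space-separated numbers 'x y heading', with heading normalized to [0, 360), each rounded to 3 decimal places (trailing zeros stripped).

Answer: -30.405 -3.405 225

Derivation:
Executing turtle program step by step:
Start: pos=(2,6), heading=90, pen down
LT 90: heading 90 -> 180
FD 13.9: (2,6) -> (-11.9,6) [heading=180, draw]
FD 3: (-11.9,6) -> (-14.9,6) [heading=180, draw]
FD 6.1: (-14.9,6) -> (-21,6) [heading=180, draw]
LT 45: heading 180 -> 225
FD 13.3: (-21,6) -> (-30.405,-3.405) [heading=225, draw]
Final: pos=(-30.405,-3.405), heading=225, 4 segment(s) drawn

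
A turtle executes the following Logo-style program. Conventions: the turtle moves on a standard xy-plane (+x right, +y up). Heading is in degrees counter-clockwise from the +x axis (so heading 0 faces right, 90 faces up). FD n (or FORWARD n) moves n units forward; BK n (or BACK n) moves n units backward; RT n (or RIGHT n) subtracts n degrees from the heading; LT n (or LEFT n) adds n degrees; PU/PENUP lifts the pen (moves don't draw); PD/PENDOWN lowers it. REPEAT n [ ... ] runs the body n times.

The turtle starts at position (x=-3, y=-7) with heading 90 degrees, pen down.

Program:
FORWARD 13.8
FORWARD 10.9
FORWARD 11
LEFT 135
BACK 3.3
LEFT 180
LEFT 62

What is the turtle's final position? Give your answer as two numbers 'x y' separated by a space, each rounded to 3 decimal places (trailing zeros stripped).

Executing turtle program step by step:
Start: pos=(-3,-7), heading=90, pen down
FD 13.8: (-3,-7) -> (-3,6.8) [heading=90, draw]
FD 10.9: (-3,6.8) -> (-3,17.7) [heading=90, draw]
FD 11: (-3,17.7) -> (-3,28.7) [heading=90, draw]
LT 135: heading 90 -> 225
BK 3.3: (-3,28.7) -> (-0.667,31.033) [heading=225, draw]
LT 180: heading 225 -> 45
LT 62: heading 45 -> 107
Final: pos=(-0.667,31.033), heading=107, 4 segment(s) drawn

Answer: -0.667 31.033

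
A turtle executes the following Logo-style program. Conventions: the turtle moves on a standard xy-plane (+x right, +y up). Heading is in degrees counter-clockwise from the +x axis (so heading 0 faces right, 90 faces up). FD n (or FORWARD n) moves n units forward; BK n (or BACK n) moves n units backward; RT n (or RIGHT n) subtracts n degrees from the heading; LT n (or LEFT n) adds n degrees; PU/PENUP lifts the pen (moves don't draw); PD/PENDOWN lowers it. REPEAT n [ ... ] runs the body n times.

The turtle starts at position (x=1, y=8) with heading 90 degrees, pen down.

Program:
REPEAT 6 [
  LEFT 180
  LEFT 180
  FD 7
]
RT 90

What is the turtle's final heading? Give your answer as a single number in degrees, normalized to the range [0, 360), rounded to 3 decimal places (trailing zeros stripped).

Executing turtle program step by step:
Start: pos=(1,8), heading=90, pen down
REPEAT 6 [
  -- iteration 1/6 --
  LT 180: heading 90 -> 270
  LT 180: heading 270 -> 90
  FD 7: (1,8) -> (1,15) [heading=90, draw]
  -- iteration 2/6 --
  LT 180: heading 90 -> 270
  LT 180: heading 270 -> 90
  FD 7: (1,15) -> (1,22) [heading=90, draw]
  -- iteration 3/6 --
  LT 180: heading 90 -> 270
  LT 180: heading 270 -> 90
  FD 7: (1,22) -> (1,29) [heading=90, draw]
  -- iteration 4/6 --
  LT 180: heading 90 -> 270
  LT 180: heading 270 -> 90
  FD 7: (1,29) -> (1,36) [heading=90, draw]
  -- iteration 5/6 --
  LT 180: heading 90 -> 270
  LT 180: heading 270 -> 90
  FD 7: (1,36) -> (1,43) [heading=90, draw]
  -- iteration 6/6 --
  LT 180: heading 90 -> 270
  LT 180: heading 270 -> 90
  FD 7: (1,43) -> (1,50) [heading=90, draw]
]
RT 90: heading 90 -> 0
Final: pos=(1,50), heading=0, 6 segment(s) drawn

Answer: 0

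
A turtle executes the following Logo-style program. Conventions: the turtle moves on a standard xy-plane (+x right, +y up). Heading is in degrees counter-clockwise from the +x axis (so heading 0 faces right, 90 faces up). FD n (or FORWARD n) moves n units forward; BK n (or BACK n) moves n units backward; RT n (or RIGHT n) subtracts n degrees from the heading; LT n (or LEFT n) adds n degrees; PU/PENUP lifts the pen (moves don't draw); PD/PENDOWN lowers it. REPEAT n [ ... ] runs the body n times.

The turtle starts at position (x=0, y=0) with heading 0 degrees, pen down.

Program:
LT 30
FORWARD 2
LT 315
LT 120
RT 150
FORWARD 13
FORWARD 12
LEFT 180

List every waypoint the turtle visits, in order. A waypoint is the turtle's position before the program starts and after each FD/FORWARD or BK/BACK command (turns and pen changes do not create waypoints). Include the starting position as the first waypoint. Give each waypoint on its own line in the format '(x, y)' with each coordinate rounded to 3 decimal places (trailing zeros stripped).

Executing turtle program step by step:
Start: pos=(0,0), heading=0, pen down
LT 30: heading 0 -> 30
FD 2: (0,0) -> (1.732,1) [heading=30, draw]
LT 315: heading 30 -> 345
LT 120: heading 345 -> 105
RT 150: heading 105 -> 315
FD 13: (1.732,1) -> (10.924,-8.192) [heading=315, draw]
FD 12: (10.924,-8.192) -> (19.41,-16.678) [heading=315, draw]
LT 180: heading 315 -> 135
Final: pos=(19.41,-16.678), heading=135, 3 segment(s) drawn
Waypoints (4 total):
(0, 0)
(1.732, 1)
(10.924, -8.192)
(19.41, -16.678)

Answer: (0, 0)
(1.732, 1)
(10.924, -8.192)
(19.41, -16.678)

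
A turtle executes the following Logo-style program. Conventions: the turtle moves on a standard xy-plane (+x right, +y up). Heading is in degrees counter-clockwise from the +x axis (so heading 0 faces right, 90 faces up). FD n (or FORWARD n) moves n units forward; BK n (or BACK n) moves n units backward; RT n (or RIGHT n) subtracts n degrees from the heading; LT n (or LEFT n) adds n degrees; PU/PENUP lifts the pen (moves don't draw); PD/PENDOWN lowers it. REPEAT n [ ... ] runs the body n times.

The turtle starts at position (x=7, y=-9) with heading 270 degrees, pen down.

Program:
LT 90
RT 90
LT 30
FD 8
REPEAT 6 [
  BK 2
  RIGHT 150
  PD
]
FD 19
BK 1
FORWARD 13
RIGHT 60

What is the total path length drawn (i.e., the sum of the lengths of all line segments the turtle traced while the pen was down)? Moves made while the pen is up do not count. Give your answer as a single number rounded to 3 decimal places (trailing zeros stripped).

Answer: 53

Derivation:
Executing turtle program step by step:
Start: pos=(7,-9), heading=270, pen down
LT 90: heading 270 -> 0
RT 90: heading 0 -> 270
LT 30: heading 270 -> 300
FD 8: (7,-9) -> (11,-15.928) [heading=300, draw]
REPEAT 6 [
  -- iteration 1/6 --
  BK 2: (11,-15.928) -> (10,-14.196) [heading=300, draw]
  RT 150: heading 300 -> 150
  PD: pen down
  -- iteration 2/6 --
  BK 2: (10,-14.196) -> (11.732,-15.196) [heading=150, draw]
  RT 150: heading 150 -> 0
  PD: pen down
  -- iteration 3/6 --
  BK 2: (11.732,-15.196) -> (9.732,-15.196) [heading=0, draw]
  RT 150: heading 0 -> 210
  PD: pen down
  -- iteration 4/6 --
  BK 2: (9.732,-15.196) -> (11.464,-14.196) [heading=210, draw]
  RT 150: heading 210 -> 60
  PD: pen down
  -- iteration 5/6 --
  BK 2: (11.464,-14.196) -> (10.464,-15.928) [heading=60, draw]
  RT 150: heading 60 -> 270
  PD: pen down
  -- iteration 6/6 --
  BK 2: (10.464,-15.928) -> (10.464,-13.928) [heading=270, draw]
  RT 150: heading 270 -> 120
  PD: pen down
]
FD 19: (10.464,-13.928) -> (0.964,2.526) [heading=120, draw]
BK 1: (0.964,2.526) -> (1.464,1.66) [heading=120, draw]
FD 13: (1.464,1.66) -> (-5.036,12.919) [heading=120, draw]
RT 60: heading 120 -> 60
Final: pos=(-5.036,12.919), heading=60, 10 segment(s) drawn

Segment lengths:
  seg 1: (7,-9) -> (11,-15.928), length = 8
  seg 2: (11,-15.928) -> (10,-14.196), length = 2
  seg 3: (10,-14.196) -> (11.732,-15.196), length = 2
  seg 4: (11.732,-15.196) -> (9.732,-15.196), length = 2
  seg 5: (9.732,-15.196) -> (11.464,-14.196), length = 2
  seg 6: (11.464,-14.196) -> (10.464,-15.928), length = 2
  seg 7: (10.464,-15.928) -> (10.464,-13.928), length = 2
  seg 8: (10.464,-13.928) -> (0.964,2.526), length = 19
  seg 9: (0.964,2.526) -> (1.464,1.66), length = 1
  seg 10: (1.464,1.66) -> (-5.036,12.919), length = 13
Total = 53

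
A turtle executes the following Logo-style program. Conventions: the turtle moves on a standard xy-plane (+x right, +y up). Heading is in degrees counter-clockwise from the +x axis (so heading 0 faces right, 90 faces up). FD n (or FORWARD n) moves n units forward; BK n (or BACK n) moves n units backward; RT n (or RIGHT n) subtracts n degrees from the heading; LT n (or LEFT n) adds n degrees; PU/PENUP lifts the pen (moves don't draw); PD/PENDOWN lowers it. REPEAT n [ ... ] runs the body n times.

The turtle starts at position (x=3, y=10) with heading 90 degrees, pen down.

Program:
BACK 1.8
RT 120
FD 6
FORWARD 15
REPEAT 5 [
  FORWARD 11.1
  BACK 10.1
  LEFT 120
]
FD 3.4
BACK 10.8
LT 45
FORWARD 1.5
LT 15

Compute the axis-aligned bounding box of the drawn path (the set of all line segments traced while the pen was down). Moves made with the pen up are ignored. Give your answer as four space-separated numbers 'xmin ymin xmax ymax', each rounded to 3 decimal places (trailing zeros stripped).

Answer: 3 -7.85 30.799 10

Derivation:
Executing turtle program step by step:
Start: pos=(3,10), heading=90, pen down
BK 1.8: (3,10) -> (3,8.2) [heading=90, draw]
RT 120: heading 90 -> 330
FD 6: (3,8.2) -> (8.196,5.2) [heading=330, draw]
FD 15: (8.196,5.2) -> (21.187,-2.3) [heading=330, draw]
REPEAT 5 [
  -- iteration 1/5 --
  FD 11.1: (21.187,-2.3) -> (30.799,-7.85) [heading=330, draw]
  BK 10.1: (30.799,-7.85) -> (22.053,-2.8) [heading=330, draw]
  LT 120: heading 330 -> 90
  -- iteration 2/5 --
  FD 11.1: (22.053,-2.8) -> (22.053,8.3) [heading=90, draw]
  BK 10.1: (22.053,8.3) -> (22.053,-1.8) [heading=90, draw]
  LT 120: heading 90 -> 210
  -- iteration 3/5 --
  FD 11.1: (22.053,-1.8) -> (12.44,-7.35) [heading=210, draw]
  BK 10.1: (12.44,-7.35) -> (21.187,-2.3) [heading=210, draw]
  LT 120: heading 210 -> 330
  -- iteration 4/5 --
  FD 11.1: (21.187,-2.3) -> (30.799,-7.85) [heading=330, draw]
  BK 10.1: (30.799,-7.85) -> (22.053,-2.8) [heading=330, draw]
  LT 120: heading 330 -> 90
  -- iteration 5/5 --
  FD 11.1: (22.053,-2.8) -> (22.053,8.3) [heading=90, draw]
  BK 10.1: (22.053,8.3) -> (22.053,-1.8) [heading=90, draw]
  LT 120: heading 90 -> 210
]
FD 3.4: (22.053,-1.8) -> (19.108,-3.5) [heading=210, draw]
BK 10.8: (19.108,-3.5) -> (28.461,1.9) [heading=210, draw]
LT 45: heading 210 -> 255
FD 1.5: (28.461,1.9) -> (28.073,0.451) [heading=255, draw]
LT 15: heading 255 -> 270
Final: pos=(28.073,0.451), heading=270, 16 segment(s) drawn

Segment endpoints: x in {3, 8.196, 12.44, 19.108, 21.187, 22.053, 22.053, 28.073, 28.461, 30.799, 30.799}, y in {-7.85, -7.85, -7.35, -3.5, -2.8, -2.3, -2.3, -1.8, 0.451, 1.9, 5.2, 8.2, 8.3, 10}
xmin=3, ymin=-7.85, xmax=30.799, ymax=10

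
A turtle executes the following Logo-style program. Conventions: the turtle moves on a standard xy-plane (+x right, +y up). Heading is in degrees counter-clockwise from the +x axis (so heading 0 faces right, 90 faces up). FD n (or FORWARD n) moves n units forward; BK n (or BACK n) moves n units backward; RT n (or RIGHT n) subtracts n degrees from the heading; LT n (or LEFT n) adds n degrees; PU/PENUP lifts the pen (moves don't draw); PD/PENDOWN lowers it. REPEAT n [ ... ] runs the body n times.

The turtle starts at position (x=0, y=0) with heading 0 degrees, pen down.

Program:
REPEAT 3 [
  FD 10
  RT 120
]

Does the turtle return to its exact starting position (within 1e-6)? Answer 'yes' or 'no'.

Answer: yes

Derivation:
Executing turtle program step by step:
Start: pos=(0,0), heading=0, pen down
REPEAT 3 [
  -- iteration 1/3 --
  FD 10: (0,0) -> (10,0) [heading=0, draw]
  RT 120: heading 0 -> 240
  -- iteration 2/3 --
  FD 10: (10,0) -> (5,-8.66) [heading=240, draw]
  RT 120: heading 240 -> 120
  -- iteration 3/3 --
  FD 10: (5,-8.66) -> (0,0) [heading=120, draw]
  RT 120: heading 120 -> 0
]
Final: pos=(0,0), heading=0, 3 segment(s) drawn

Start position: (0, 0)
Final position: (0, 0)
Distance = 0; < 1e-6 -> CLOSED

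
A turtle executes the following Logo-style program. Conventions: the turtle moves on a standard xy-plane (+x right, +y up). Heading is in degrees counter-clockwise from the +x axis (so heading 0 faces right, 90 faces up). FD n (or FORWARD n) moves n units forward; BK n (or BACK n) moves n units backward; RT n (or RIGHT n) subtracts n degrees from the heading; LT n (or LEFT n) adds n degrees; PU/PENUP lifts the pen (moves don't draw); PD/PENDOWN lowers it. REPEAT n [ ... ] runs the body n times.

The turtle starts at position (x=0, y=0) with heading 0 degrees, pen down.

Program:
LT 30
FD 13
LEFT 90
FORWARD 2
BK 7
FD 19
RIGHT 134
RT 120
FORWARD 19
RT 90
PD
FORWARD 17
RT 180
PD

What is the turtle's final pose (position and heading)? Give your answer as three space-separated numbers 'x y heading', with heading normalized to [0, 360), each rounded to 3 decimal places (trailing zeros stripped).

Executing turtle program step by step:
Start: pos=(0,0), heading=0, pen down
LT 30: heading 0 -> 30
FD 13: (0,0) -> (11.258,6.5) [heading=30, draw]
LT 90: heading 30 -> 120
FD 2: (11.258,6.5) -> (10.258,8.232) [heading=120, draw]
BK 7: (10.258,8.232) -> (13.758,2.17) [heading=120, draw]
FD 19: (13.758,2.17) -> (4.258,18.624) [heading=120, draw]
RT 134: heading 120 -> 346
RT 120: heading 346 -> 226
FD 19: (4.258,18.624) -> (-8.94,4.957) [heading=226, draw]
RT 90: heading 226 -> 136
PD: pen down
FD 17: (-8.94,4.957) -> (-21.169,16.766) [heading=136, draw]
RT 180: heading 136 -> 316
PD: pen down
Final: pos=(-21.169,16.766), heading=316, 6 segment(s) drawn

Answer: -21.169 16.766 316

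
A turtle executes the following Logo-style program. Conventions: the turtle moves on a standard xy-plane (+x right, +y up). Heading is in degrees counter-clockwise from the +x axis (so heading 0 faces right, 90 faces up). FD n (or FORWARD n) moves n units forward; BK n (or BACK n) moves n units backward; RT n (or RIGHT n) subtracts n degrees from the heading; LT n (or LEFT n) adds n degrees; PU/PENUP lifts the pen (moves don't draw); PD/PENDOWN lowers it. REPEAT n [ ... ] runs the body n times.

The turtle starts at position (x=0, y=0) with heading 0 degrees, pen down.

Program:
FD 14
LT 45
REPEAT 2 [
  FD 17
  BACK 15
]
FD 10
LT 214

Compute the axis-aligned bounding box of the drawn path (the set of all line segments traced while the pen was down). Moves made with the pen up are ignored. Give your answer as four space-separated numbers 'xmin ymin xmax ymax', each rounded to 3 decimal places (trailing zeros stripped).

Answer: 0 0 27.435 13.435

Derivation:
Executing turtle program step by step:
Start: pos=(0,0), heading=0, pen down
FD 14: (0,0) -> (14,0) [heading=0, draw]
LT 45: heading 0 -> 45
REPEAT 2 [
  -- iteration 1/2 --
  FD 17: (14,0) -> (26.021,12.021) [heading=45, draw]
  BK 15: (26.021,12.021) -> (15.414,1.414) [heading=45, draw]
  -- iteration 2/2 --
  FD 17: (15.414,1.414) -> (27.435,13.435) [heading=45, draw]
  BK 15: (27.435,13.435) -> (16.828,2.828) [heading=45, draw]
]
FD 10: (16.828,2.828) -> (23.899,9.899) [heading=45, draw]
LT 214: heading 45 -> 259
Final: pos=(23.899,9.899), heading=259, 6 segment(s) drawn

Segment endpoints: x in {0, 14, 15.414, 16.828, 23.899, 26.021, 27.435}, y in {0, 1.414, 2.828, 9.899, 12.021, 13.435}
xmin=0, ymin=0, xmax=27.435, ymax=13.435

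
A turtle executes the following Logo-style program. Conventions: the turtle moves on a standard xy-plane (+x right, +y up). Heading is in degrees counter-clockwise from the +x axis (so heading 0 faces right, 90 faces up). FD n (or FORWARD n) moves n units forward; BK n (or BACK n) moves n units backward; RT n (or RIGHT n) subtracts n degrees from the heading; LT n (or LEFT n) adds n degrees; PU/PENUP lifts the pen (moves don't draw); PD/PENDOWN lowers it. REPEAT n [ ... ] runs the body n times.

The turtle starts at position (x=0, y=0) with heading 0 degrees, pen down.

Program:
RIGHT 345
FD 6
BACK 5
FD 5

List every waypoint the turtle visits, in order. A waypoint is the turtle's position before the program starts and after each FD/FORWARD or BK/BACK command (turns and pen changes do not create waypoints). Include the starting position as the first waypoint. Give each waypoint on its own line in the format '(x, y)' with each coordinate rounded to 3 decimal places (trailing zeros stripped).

Answer: (0, 0)
(5.796, 1.553)
(0.966, 0.259)
(5.796, 1.553)

Derivation:
Executing turtle program step by step:
Start: pos=(0,0), heading=0, pen down
RT 345: heading 0 -> 15
FD 6: (0,0) -> (5.796,1.553) [heading=15, draw]
BK 5: (5.796,1.553) -> (0.966,0.259) [heading=15, draw]
FD 5: (0.966,0.259) -> (5.796,1.553) [heading=15, draw]
Final: pos=(5.796,1.553), heading=15, 3 segment(s) drawn
Waypoints (4 total):
(0, 0)
(5.796, 1.553)
(0.966, 0.259)
(5.796, 1.553)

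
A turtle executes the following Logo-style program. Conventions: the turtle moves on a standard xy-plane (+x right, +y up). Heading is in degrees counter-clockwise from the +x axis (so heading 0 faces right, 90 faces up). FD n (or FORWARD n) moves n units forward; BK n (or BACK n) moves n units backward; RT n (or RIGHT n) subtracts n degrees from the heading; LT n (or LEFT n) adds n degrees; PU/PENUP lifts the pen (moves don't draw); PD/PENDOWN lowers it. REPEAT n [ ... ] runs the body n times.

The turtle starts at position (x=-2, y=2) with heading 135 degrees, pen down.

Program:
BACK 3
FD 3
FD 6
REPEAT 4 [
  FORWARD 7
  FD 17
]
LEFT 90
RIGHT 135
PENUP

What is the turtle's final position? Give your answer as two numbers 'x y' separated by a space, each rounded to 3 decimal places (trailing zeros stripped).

Executing turtle program step by step:
Start: pos=(-2,2), heading=135, pen down
BK 3: (-2,2) -> (0.121,-0.121) [heading=135, draw]
FD 3: (0.121,-0.121) -> (-2,2) [heading=135, draw]
FD 6: (-2,2) -> (-6.243,6.243) [heading=135, draw]
REPEAT 4 [
  -- iteration 1/4 --
  FD 7: (-6.243,6.243) -> (-11.192,11.192) [heading=135, draw]
  FD 17: (-11.192,11.192) -> (-23.213,23.213) [heading=135, draw]
  -- iteration 2/4 --
  FD 7: (-23.213,23.213) -> (-28.163,28.163) [heading=135, draw]
  FD 17: (-28.163,28.163) -> (-40.184,40.184) [heading=135, draw]
  -- iteration 3/4 --
  FD 7: (-40.184,40.184) -> (-45.134,45.134) [heading=135, draw]
  FD 17: (-45.134,45.134) -> (-57.154,57.154) [heading=135, draw]
  -- iteration 4/4 --
  FD 7: (-57.154,57.154) -> (-62.104,62.104) [heading=135, draw]
  FD 17: (-62.104,62.104) -> (-74.125,74.125) [heading=135, draw]
]
LT 90: heading 135 -> 225
RT 135: heading 225 -> 90
PU: pen up
Final: pos=(-74.125,74.125), heading=90, 11 segment(s) drawn

Answer: -74.125 74.125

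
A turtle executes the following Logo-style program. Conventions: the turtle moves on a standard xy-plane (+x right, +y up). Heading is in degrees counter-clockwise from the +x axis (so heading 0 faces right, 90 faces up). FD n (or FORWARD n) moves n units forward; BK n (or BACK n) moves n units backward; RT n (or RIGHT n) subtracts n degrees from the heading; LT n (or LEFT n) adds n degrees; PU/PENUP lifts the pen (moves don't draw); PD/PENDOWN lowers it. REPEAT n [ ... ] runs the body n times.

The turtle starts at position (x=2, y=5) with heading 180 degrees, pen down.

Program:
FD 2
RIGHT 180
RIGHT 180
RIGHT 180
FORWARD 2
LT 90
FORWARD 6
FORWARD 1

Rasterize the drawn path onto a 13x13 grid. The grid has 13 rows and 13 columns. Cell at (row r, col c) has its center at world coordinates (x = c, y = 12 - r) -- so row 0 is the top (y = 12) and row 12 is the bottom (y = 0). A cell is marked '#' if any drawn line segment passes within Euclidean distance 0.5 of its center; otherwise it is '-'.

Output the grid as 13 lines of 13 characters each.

Answer: --#----------
--#----------
--#----------
--#----------
--#----------
--#----------
--#----------
###----------
-------------
-------------
-------------
-------------
-------------

Derivation:
Segment 0: (2,5) -> (0,5)
Segment 1: (0,5) -> (2,5)
Segment 2: (2,5) -> (2,11)
Segment 3: (2,11) -> (2,12)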